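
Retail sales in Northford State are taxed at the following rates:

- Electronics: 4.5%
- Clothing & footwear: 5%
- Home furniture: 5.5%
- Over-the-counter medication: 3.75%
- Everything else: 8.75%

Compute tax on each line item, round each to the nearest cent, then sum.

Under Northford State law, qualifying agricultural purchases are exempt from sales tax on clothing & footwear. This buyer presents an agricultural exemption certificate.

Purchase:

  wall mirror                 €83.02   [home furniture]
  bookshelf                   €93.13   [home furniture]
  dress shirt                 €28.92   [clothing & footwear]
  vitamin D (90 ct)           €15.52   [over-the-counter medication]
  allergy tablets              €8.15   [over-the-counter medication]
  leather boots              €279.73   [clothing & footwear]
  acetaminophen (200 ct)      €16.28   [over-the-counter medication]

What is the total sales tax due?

€11.19

Wall mirror €83.02: home furniture → 5.5% → €4.57
Bookshelf €93.13: home furniture → 5.5% → €5.12
Dress shirt €28.92: clothing & footwear, buyer-exempt → 0% → €0.00
Vitamin D (90 ct) €15.52: over-the-counter medication → 3.75% → €0.58
Allergy tablets €8.15: over-the-counter medication → 3.75% → €0.31
Leather boots €279.73: clothing & footwear, buyer-exempt → 0% → €0.00
Acetaminophen (200 ct) €16.28: over-the-counter medication → 3.75% → €0.61
Total tax = €4.57 + €5.12 + €0.58 + €0.31 + €0.61 = €11.19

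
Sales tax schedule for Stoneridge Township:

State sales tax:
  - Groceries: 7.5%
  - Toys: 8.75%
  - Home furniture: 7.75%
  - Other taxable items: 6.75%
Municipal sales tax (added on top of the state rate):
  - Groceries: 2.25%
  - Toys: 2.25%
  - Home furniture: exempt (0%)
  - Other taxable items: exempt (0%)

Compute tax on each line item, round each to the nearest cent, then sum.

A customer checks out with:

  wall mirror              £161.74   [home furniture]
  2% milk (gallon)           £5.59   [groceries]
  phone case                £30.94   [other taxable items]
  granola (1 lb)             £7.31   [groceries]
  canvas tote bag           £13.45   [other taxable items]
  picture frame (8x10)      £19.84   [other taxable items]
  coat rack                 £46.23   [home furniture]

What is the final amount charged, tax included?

Wall mirror £161.74: home furniture → 7.75% + 0% municipal = 7.75% → £12.53
2% milk (gallon) £5.59: groceries → 7.5% + 2.25% municipal = 9.75% → £0.55
Phone case £30.94: other taxable items → 6.75% + 0% municipal = 6.75% → £2.09
Granola (1 lb) £7.31: groceries → 7.5% + 2.25% municipal = 9.75% → £0.71
Canvas tote bag £13.45: other taxable items → 6.75% + 0% municipal = 6.75% → £0.91
Picture frame (8x10) £19.84: other taxable items → 6.75% + 0% municipal = 6.75% → £1.34
Coat rack £46.23: home furniture → 7.75% + 0% municipal = 7.75% → £3.58
Subtotal = £285.10; tax = £21.71; total due = £306.81

£306.81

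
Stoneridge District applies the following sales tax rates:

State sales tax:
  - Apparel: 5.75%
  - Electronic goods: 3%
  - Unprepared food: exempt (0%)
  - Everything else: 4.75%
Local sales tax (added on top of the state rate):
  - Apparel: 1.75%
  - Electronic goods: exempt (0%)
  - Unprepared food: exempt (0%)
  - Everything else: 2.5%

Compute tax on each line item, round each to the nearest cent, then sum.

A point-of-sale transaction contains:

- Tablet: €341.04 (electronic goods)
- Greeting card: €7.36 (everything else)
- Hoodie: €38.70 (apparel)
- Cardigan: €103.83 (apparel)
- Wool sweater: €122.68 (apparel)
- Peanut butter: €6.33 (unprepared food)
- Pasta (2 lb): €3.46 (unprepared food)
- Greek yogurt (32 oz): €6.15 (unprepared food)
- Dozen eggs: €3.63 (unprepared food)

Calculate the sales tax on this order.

Tablet €341.04: electronic goods → 3% + 0% local = 3% → €10.23
Greeting card €7.36: everything else → 4.75% + 2.5% local = 7.25% → €0.53
Hoodie €38.70: apparel → 5.75% + 1.75% local = 7.5% → €2.90
Cardigan €103.83: apparel → 5.75% + 1.75% local = 7.5% → €7.79
Wool sweater €122.68: apparel → 5.75% + 1.75% local = 7.5% → €9.20
Peanut butter €6.33: unprepared food → 0% + 0% local = 0% → €0.00
Pasta (2 lb) €3.46: unprepared food → 0% + 0% local = 0% → €0.00
Greek yogurt (32 oz) €6.15: unprepared food → 0% + 0% local = 0% → €0.00
Dozen eggs €3.63: unprepared food → 0% + 0% local = 0% → €0.00
Total tax = €10.23 + €0.53 + €2.90 + €7.79 + €9.20 = €30.65

€30.65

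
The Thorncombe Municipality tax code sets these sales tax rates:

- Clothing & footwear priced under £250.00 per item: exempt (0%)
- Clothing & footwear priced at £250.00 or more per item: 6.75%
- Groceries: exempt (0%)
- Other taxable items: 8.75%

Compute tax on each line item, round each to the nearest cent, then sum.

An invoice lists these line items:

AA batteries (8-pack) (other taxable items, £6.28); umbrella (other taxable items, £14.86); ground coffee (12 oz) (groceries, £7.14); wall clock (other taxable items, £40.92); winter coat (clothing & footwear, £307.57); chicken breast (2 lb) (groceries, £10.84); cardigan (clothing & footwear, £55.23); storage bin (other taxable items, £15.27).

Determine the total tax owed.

£27.53

AA batteries (8-pack) £6.28: other taxable items → 8.75% → £0.55
Umbrella £14.86: other taxable items → 8.75% → £1.30
Ground coffee (12 oz) £7.14: groceries → 0% → £0.00
Wall clock £40.92: other taxable items → 8.75% → £3.58
Winter coat £307.57: clothing & footwear, £250.00 or more → 6.75% → £20.76
Chicken breast (2 lb) £10.84: groceries → 0% → £0.00
Cardigan £55.23: clothing & footwear, under £250.00 → 0% → £0.00
Storage bin £15.27: other taxable items → 8.75% → £1.34
Total tax = £0.55 + £1.30 + £3.58 + £20.76 + £1.34 = £27.53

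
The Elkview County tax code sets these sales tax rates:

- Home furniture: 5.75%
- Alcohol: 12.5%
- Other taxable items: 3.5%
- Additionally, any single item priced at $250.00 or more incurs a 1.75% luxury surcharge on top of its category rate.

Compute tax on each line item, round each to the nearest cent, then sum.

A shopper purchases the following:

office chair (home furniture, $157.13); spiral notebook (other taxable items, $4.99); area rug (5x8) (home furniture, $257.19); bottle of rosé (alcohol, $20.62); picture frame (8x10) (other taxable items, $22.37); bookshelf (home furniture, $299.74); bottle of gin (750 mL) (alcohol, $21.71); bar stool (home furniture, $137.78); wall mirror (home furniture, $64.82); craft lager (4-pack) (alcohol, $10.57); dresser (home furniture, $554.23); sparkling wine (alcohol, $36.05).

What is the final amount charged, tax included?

$1703.29

Office chair $157.13: home furniture → 5.75% → $9.03
Spiral notebook $4.99: other taxable items → 3.5% → $0.17
Area rug (5x8) $257.19: home furniture → 5.75% + 1.75% surcharge = 7.5% → $19.29
Bottle of rosé $20.62: alcohol → 12.5% → $2.58
Picture frame (8x10) $22.37: other taxable items → 3.5% → $0.78
Bookshelf $299.74: home furniture → 5.75% + 1.75% surcharge = 7.5% → $22.48
Bottle of gin (750 mL) $21.71: alcohol → 12.5% → $2.71
Bar stool $137.78: home furniture → 5.75% → $7.92
Wall mirror $64.82: home furniture → 5.75% → $3.73
Craft lager (4-pack) $10.57: alcohol → 12.5% → $1.32
Dresser $554.23: home furniture → 5.75% + 1.75% surcharge = 7.5% → $41.57
Sparkling wine $36.05: alcohol → 12.5% → $4.51
Subtotal = $1587.20; tax = $116.09; total due = $1703.29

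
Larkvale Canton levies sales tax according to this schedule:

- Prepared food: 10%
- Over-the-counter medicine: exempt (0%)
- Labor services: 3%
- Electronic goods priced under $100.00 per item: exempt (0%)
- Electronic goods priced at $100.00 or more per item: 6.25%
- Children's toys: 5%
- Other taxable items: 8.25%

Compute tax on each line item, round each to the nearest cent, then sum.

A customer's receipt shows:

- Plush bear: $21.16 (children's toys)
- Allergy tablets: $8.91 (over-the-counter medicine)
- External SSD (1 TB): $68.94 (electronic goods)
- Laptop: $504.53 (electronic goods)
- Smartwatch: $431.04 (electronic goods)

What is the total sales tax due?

$59.53

Plush bear $21.16: children's toys → 5% → $1.06
Allergy tablets $8.91: over-the-counter medicine → 0% → $0.00
External SSD (1 TB) $68.94: electronic goods, under $100.00 → 0% → $0.00
Laptop $504.53: electronic goods, $100.00 or more → 6.25% → $31.53
Smartwatch $431.04: electronic goods, $100.00 or more → 6.25% → $26.94
Total tax = $1.06 + $31.53 + $26.94 = $59.53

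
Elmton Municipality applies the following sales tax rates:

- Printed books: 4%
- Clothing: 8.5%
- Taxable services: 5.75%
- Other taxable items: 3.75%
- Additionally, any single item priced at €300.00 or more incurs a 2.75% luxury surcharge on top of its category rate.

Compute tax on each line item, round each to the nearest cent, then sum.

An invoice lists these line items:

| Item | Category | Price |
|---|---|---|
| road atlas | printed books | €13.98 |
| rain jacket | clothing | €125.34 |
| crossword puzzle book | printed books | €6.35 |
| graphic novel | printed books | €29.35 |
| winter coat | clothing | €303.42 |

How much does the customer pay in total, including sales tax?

€525.20

Road atlas €13.98: printed books → 4% → €0.56
Rain jacket €125.34: clothing → 8.5% → €10.65
Crossword puzzle book €6.35: printed books → 4% → €0.25
Graphic novel €29.35: printed books → 4% → €1.17
Winter coat €303.42: clothing → 8.5% + 2.75% surcharge = 11.25% → €34.13
Subtotal = €478.44; tax = €46.76; total due = €525.20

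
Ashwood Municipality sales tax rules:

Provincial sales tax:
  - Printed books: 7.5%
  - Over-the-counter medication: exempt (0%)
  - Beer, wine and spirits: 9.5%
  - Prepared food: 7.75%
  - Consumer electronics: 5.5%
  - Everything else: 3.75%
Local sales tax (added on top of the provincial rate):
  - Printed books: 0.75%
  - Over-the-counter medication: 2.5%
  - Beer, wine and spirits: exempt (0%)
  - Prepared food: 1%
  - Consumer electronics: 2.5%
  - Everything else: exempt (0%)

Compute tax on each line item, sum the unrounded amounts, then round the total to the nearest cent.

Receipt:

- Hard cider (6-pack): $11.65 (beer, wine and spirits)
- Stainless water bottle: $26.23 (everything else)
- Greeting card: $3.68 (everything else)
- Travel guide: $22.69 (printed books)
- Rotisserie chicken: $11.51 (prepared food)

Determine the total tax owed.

$5.11

Hard cider (6-pack) $11.65: beer, wine and spirits → 9.5% + 0% local = 9.5% → $1.10675
Stainless water bottle $26.23: everything else → 3.75% + 0% local = 3.75% → $0.983625
Greeting card $3.68: everything else → 3.75% + 0% local = 3.75% → $0.138
Travel guide $22.69: printed books → 7.5% + 0.75% local = 8.25% → $1.871925
Rotisserie chicken $11.51: prepared food → 7.75% + 1% local = 8.75% → $1.007125
Unrounded tax sum = $5.107425 → $5.11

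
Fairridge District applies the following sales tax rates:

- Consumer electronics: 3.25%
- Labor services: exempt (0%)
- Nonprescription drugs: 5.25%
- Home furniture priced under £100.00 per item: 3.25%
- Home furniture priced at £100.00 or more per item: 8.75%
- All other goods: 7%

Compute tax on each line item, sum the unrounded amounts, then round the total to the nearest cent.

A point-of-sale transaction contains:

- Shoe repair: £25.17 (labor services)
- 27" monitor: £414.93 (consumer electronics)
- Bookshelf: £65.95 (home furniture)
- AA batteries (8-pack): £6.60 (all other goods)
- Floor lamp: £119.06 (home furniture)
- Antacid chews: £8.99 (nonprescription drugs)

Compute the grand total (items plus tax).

£667.68

Shoe repair £25.17: labor services → 0% → £0.00
27" monitor £414.93: consumer electronics → 3.25% → £13.485225
Bookshelf £65.95: home furniture, under £100.00 → 3.25% → £2.143375
AA batteries (8-pack) £6.60: all other goods → 7% → £0.462
Floor lamp £119.06: home furniture, £100.00 or more → 8.75% → £10.41775
Antacid chews £8.99: nonprescription drugs → 5.25% → £0.471975
Subtotal = £640.70; unrounded tax = £26.980325 → £26.98; total due = £667.68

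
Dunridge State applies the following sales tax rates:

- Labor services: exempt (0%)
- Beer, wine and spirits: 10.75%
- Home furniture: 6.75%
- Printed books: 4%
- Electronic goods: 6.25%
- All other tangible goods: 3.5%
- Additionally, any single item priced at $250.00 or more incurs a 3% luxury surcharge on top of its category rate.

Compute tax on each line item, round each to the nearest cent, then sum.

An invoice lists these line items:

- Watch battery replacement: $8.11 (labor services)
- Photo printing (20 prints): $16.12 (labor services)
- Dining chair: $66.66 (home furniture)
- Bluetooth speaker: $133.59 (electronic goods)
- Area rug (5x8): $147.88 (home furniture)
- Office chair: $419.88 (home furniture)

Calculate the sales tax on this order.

$63.77

Watch battery replacement $8.11: labor services → 0% → $0.00
Photo printing (20 prints) $16.12: labor services → 0% → $0.00
Dining chair $66.66: home furniture → 6.75% → $4.50
Bluetooth speaker $133.59: electronic goods → 6.25% → $8.35
Area rug (5x8) $147.88: home furniture → 6.75% → $9.98
Office chair $419.88: home furniture → 6.75% + 3% surcharge = 9.75% → $40.94
Total tax = $4.50 + $8.35 + $9.98 + $40.94 = $63.77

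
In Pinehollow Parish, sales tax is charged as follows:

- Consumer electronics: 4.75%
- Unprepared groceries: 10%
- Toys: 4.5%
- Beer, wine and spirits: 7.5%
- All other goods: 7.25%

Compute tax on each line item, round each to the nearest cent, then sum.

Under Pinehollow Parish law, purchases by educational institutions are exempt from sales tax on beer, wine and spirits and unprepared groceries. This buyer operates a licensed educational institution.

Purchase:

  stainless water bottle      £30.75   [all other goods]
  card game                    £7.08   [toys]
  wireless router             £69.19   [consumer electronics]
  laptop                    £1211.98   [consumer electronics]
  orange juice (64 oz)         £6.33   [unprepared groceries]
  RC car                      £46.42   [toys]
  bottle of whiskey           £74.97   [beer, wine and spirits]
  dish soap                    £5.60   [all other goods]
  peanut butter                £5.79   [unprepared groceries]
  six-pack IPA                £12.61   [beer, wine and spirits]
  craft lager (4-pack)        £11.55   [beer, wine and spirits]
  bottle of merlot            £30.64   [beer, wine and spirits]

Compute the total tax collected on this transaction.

£65.91

Stainless water bottle £30.75: all other goods → 7.25% → £2.23
Card game £7.08: toys → 4.5% → £0.32
Wireless router £69.19: consumer electronics → 4.75% → £3.29
Laptop £1211.98: consumer electronics → 4.75% → £57.57
Orange juice (64 oz) £6.33: unprepared groceries, buyer-exempt → 0% → £0.00
RC car £46.42: toys → 4.5% → £2.09
Bottle of whiskey £74.97: beer, wine and spirits, buyer-exempt → 0% → £0.00
Dish soap £5.60: all other goods → 7.25% → £0.41
Peanut butter £5.79: unprepared groceries, buyer-exempt → 0% → £0.00
Six-pack IPA £12.61: beer, wine and spirits, buyer-exempt → 0% → £0.00
Craft lager (4-pack) £11.55: beer, wine and spirits, buyer-exempt → 0% → £0.00
Bottle of merlot £30.64: beer, wine and spirits, buyer-exempt → 0% → £0.00
Total tax = £2.23 + £0.32 + £3.29 + £57.57 + £2.09 + £0.41 = £65.91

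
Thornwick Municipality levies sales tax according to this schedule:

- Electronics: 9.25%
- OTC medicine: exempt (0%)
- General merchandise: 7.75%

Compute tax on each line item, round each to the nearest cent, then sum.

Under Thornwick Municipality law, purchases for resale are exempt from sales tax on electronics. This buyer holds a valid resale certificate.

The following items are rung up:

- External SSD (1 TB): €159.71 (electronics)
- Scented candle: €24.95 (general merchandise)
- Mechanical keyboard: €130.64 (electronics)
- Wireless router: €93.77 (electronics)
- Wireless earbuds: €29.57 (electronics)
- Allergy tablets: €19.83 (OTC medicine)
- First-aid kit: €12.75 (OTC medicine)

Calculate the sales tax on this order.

€1.93

External SSD (1 TB) €159.71: electronics, buyer-exempt → 0% → €0.00
Scented candle €24.95: general merchandise → 7.75% → €1.93
Mechanical keyboard €130.64: electronics, buyer-exempt → 0% → €0.00
Wireless router €93.77: electronics, buyer-exempt → 0% → €0.00
Wireless earbuds €29.57: electronics, buyer-exempt → 0% → €0.00
Allergy tablets €19.83: OTC medicine → 0% → €0.00
First-aid kit €12.75: OTC medicine → 0% → €0.00
Total tax = €1.93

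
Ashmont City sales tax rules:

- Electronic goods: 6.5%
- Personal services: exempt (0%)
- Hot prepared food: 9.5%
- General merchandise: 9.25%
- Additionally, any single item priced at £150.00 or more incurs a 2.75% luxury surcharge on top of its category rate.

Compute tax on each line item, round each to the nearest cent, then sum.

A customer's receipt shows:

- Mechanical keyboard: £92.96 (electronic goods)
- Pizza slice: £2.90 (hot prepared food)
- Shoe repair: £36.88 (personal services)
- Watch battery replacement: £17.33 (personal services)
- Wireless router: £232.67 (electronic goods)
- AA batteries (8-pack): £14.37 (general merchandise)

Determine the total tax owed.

Mechanical keyboard £92.96: electronic goods → 6.5% → £6.04
Pizza slice £2.90: hot prepared food → 9.5% → £0.28
Shoe repair £36.88: personal services → 0% → £0.00
Watch battery replacement £17.33: personal services → 0% → £0.00
Wireless router £232.67: electronic goods → 6.5% + 2.75% surcharge = 9.25% → £21.52
AA batteries (8-pack) £14.37: general merchandise → 9.25% → £1.33
Total tax = £6.04 + £0.28 + £21.52 + £1.33 = £29.17

£29.17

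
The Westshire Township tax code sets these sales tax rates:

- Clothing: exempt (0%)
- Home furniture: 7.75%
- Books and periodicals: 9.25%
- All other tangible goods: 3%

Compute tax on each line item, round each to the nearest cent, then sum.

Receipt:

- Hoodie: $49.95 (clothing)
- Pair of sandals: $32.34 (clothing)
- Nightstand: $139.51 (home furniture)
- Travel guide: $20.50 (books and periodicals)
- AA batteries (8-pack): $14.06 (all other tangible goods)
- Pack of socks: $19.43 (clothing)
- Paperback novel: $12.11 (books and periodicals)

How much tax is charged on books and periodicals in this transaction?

Travel guide $20.50: books and periodicals → 9.25% → $1.90
Paperback novel $12.11: books and periodicals → 9.25% → $1.12
Tax on books and periodicals = $1.90 + $1.12 = $3.02

$3.02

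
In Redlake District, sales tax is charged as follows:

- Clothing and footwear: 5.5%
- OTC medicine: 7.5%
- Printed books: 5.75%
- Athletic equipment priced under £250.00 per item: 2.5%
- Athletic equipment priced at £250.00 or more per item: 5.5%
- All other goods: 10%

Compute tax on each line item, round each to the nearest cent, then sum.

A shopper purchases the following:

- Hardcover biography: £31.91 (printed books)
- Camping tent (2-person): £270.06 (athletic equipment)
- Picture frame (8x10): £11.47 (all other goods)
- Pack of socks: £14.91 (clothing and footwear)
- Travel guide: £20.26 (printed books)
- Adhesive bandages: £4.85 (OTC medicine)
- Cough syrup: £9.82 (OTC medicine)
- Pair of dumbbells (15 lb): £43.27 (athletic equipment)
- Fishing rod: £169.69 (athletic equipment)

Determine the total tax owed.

£26.23

Hardcover biography £31.91: printed books → 5.75% → £1.83
Camping tent (2-person) £270.06: athletic equipment, £250.00 or more → 5.5% → £14.85
Picture frame (8x10) £11.47: all other goods → 10% → £1.15
Pack of socks £14.91: clothing and footwear → 5.5% → £0.82
Travel guide £20.26: printed books → 5.75% → £1.16
Adhesive bandages £4.85: OTC medicine → 7.5% → £0.36
Cough syrup £9.82: OTC medicine → 7.5% → £0.74
Pair of dumbbells (15 lb) £43.27: athletic equipment, under £250.00 → 2.5% → £1.08
Fishing rod £169.69: athletic equipment, under £250.00 → 2.5% → £4.24
Total tax = £1.83 + £14.85 + £1.15 + £0.82 + £1.16 + £0.36 + £0.74 + £1.08 + £4.24 = £26.23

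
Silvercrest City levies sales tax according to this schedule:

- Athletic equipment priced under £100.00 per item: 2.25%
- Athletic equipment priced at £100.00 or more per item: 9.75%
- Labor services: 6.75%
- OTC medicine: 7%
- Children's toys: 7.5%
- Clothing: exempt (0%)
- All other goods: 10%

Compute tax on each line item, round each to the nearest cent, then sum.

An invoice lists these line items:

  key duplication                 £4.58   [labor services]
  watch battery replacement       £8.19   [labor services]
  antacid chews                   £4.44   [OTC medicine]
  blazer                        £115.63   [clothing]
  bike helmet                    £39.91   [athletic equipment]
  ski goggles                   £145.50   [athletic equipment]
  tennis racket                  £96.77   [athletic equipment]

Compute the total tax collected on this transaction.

Key duplication £4.58: labor services → 6.75% → £0.31
Watch battery replacement £8.19: labor services → 6.75% → £0.55
Antacid chews £4.44: OTC medicine → 7% → £0.31
Blazer £115.63: clothing → 0% → £0.00
Bike helmet £39.91: athletic equipment, under £100.00 → 2.25% → £0.90
Ski goggles £145.50: athletic equipment, £100.00 or more → 9.75% → £14.19
Tennis racket £96.77: athletic equipment, under £100.00 → 2.25% → £2.18
Total tax = £0.31 + £0.55 + £0.31 + £0.90 + £14.19 + £2.18 = £18.44

£18.44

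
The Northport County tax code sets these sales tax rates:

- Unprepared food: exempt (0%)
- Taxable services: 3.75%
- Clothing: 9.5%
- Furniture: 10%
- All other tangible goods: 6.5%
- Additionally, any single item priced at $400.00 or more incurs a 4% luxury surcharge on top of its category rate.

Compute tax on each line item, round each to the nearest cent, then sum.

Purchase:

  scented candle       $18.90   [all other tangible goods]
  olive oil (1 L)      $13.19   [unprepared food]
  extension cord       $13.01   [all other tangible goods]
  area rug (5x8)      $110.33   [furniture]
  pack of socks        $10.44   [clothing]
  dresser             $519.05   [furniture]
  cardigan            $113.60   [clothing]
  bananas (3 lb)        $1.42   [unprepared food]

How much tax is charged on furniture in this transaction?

Area rug (5x8) $110.33: furniture → 10% → $11.03
Dresser $519.05: furniture → 10% + 4% surcharge = 14% → $72.67
Tax on furniture = $11.03 + $72.67 = $83.70

$83.70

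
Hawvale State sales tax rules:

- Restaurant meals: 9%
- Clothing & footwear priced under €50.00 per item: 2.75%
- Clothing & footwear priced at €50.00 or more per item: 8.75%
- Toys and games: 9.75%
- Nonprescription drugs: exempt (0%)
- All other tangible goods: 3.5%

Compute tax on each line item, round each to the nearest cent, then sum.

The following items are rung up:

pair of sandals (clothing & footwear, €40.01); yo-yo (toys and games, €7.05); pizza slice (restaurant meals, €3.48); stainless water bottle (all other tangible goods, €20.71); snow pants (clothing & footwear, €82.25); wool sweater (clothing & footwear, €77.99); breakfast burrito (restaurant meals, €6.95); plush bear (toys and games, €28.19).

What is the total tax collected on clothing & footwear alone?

Pair of sandals €40.01: clothing & footwear, under €50.00 → 2.75% → €1.10
Snow pants €82.25: clothing & footwear, €50.00 or more → 8.75% → €7.20
Wool sweater €77.99: clothing & footwear, €50.00 or more → 8.75% → €6.82
Tax on clothing & footwear = €1.10 + €7.20 + €6.82 = €15.12

€15.12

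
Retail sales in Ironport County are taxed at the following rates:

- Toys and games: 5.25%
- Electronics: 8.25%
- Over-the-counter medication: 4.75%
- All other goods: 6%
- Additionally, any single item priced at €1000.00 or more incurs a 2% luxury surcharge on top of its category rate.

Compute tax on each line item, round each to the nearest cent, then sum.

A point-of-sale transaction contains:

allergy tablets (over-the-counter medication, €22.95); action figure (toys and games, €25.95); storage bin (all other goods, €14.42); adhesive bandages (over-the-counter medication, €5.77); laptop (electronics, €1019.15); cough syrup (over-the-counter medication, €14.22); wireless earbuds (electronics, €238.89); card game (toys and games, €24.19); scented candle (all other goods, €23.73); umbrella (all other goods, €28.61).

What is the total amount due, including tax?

Allergy tablets €22.95: over-the-counter medication → 4.75% → €1.09
Action figure €25.95: toys and games → 5.25% → €1.36
Storage bin €14.42: all other goods → 6% → €0.87
Adhesive bandages €5.77: over-the-counter medication → 4.75% → €0.27
Laptop €1019.15: electronics → 8.25% + 2% surcharge = 10.25% → €104.46
Cough syrup €14.22: over-the-counter medication → 4.75% → €0.68
Wireless earbuds €238.89: electronics → 8.25% → €19.71
Card game €24.19: toys and games → 5.25% → €1.27
Scented candle €23.73: all other goods → 6% → €1.42
Umbrella €28.61: all other goods → 6% → €1.72
Subtotal = €1417.88; tax = €132.85; total due = €1550.73

€1550.73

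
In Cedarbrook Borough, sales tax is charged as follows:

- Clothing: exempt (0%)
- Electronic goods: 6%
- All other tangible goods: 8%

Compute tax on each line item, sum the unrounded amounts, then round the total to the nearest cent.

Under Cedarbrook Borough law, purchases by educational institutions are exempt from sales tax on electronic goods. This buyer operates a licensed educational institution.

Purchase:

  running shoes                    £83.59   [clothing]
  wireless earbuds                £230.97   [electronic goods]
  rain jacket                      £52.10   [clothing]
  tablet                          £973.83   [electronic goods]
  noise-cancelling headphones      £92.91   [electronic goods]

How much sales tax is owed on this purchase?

Running shoes £83.59: clothing → 0% → £0.00
Wireless earbuds £230.97: electronic goods, buyer-exempt → 0% → £0.00
Rain jacket £52.10: clothing → 0% → £0.00
Tablet £973.83: electronic goods, buyer-exempt → 0% → £0.00
Noise-cancelling headphones £92.91: electronic goods, buyer-exempt → 0% → £0.00
Unrounded tax sum = £0.00 → £0.00

£0.00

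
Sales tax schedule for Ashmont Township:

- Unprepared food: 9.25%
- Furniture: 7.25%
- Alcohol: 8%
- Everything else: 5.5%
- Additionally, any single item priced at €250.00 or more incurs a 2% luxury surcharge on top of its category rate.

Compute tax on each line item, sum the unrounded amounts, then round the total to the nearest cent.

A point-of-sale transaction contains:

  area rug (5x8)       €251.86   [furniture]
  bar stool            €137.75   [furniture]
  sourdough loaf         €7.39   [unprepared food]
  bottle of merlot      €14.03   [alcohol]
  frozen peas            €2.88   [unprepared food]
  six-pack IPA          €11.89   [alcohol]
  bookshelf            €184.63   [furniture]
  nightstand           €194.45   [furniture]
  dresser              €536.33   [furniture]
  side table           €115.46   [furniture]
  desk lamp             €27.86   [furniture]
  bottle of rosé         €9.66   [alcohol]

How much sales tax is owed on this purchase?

€124.56

Area rug (5x8) €251.86: furniture → 7.25% + 2% surcharge = 9.25% → €23.29705
Bar stool €137.75: furniture → 7.25% → €9.986875
Sourdough loaf €7.39: unprepared food → 9.25% → €0.683575
Bottle of merlot €14.03: alcohol → 8% → €1.1224
Frozen peas €2.88: unprepared food → 9.25% → €0.2664
Six-pack IPA €11.89: alcohol → 8% → €0.9512
Bookshelf €184.63: furniture → 7.25% → €13.385675
Nightstand €194.45: furniture → 7.25% → €14.097625
Dresser €536.33: furniture → 7.25% + 2% surcharge = 9.25% → €49.610525
Side table €115.46: furniture → 7.25% → €8.37085
Desk lamp €27.86: furniture → 7.25% → €2.01985
Bottle of rosé €9.66: alcohol → 8% → €0.7728
Unrounded tax sum = €124.564825 → €124.56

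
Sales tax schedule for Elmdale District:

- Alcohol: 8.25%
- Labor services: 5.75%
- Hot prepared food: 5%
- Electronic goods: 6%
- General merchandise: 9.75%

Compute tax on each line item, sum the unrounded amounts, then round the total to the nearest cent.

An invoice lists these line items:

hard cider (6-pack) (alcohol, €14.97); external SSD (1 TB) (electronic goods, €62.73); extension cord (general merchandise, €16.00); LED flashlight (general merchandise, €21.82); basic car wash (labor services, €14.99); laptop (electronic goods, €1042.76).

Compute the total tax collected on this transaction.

Hard cider (6-pack) €14.97: alcohol → 8.25% → €1.235025
External SSD (1 TB) €62.73: electronic goods → 6% → €3.7638
Extension cord €16.00: general merchandise → 9.75% → €1.56
LED flashlight €21.82: general merchandise → 9.75% → €2.12745
Basic car wash €14.99: labor services → 5.75% → €0.861925
Laptop €1042.76: electronic goods → 6% → €62.5656
Unrounded tax sum = €72.1138 → €72.11

€72.11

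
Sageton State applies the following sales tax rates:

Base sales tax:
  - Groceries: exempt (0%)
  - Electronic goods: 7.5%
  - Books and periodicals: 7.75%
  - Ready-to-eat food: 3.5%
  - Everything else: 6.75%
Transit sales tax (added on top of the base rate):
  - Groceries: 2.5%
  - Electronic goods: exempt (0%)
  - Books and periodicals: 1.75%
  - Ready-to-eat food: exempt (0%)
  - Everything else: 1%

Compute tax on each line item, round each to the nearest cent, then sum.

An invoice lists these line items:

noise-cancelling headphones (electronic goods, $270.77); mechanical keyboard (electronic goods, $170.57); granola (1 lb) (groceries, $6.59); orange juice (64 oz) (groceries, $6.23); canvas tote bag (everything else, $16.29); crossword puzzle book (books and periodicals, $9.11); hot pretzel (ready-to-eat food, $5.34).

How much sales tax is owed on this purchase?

Noise-cancelling headphones $270.77: electronic goods → 7.5% + 0% transit = 7.5% → $20.31
Mechanical keyboard $170.57: electronic goods → 7.5% + 0% transit = 7.5% → $12.79
Granola (1 lb) $6.59: groceries → 0% + 2.5% transit = 2.5% → $0.16
Orange juice (64 oz) $6.23: groceries → 0% + 2.5% transit = 2.5% → $0.16
Canvas tote bag $16.29: everything else → 6.75% + 1% transit = 7.75% → $1.26
Crossword puzzle book $9.11: books and periodicals → 7.75% + 1.75% transit = 9.5% → $0.87
Hot pretzel $5.34: ready-to-eat food → 3.5% + 0% transit = 3.5% → $0.19
Total tax = $20.31 + $12.79 + $0.16 + $0.16 + $1.26 + $0.87 + $0.19 = $35.74

$35.74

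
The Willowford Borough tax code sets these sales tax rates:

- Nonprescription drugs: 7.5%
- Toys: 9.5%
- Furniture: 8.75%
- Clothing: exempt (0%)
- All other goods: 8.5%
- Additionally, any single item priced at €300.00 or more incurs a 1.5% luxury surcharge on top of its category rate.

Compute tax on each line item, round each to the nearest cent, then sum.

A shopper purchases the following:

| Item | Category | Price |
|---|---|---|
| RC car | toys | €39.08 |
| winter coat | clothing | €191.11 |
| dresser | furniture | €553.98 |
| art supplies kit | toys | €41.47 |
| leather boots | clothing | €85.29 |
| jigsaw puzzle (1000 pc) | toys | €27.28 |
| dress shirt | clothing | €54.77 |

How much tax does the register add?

€67.02

RC car €39.08: toys → 9.5% → €3.71
Winter coat €191.11: clothing → 0% → €0.00
Dresser €553.98: furniture → 8.75% + 1.5% surcharge = 10.25% → €56.78
Art supplies kit €41.47: toys → 9.5% → €3.94
Leather boots €85.29: clothing → 0% → €0.00
Jigsaw puzzle (1000 pc) €27.28: toys → 9.5% → €2.59
Dress shirt €54.77: clothing → 0% → €0.00
Total tax = €3.71 + €56.78 + €3.94 + €2.59 = €67.02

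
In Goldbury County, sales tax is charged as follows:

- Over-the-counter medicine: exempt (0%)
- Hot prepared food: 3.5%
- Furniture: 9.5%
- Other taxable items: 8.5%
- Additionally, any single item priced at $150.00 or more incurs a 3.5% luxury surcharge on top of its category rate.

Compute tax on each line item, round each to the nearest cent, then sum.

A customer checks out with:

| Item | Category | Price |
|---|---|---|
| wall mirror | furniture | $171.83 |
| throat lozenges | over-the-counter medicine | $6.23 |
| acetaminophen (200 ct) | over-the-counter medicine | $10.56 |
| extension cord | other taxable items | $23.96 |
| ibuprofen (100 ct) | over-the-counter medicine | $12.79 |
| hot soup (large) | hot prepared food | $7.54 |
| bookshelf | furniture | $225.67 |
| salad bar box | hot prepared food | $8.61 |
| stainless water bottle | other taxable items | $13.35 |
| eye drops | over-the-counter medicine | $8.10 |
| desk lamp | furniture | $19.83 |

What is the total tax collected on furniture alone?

$53.56

Wall mirror $171.83: furniture → 9.5% + 3.5% surcharge = 13% → $22.34
Bookshelf $225.67: furniture → 9.5% + 3.5% surcharge = 13% → $29.34
Desk lamp $19.83: furniture → 9.5% → $1.88
Tax on furniture = $22.34 + $29.34 + $1.88 = $53.56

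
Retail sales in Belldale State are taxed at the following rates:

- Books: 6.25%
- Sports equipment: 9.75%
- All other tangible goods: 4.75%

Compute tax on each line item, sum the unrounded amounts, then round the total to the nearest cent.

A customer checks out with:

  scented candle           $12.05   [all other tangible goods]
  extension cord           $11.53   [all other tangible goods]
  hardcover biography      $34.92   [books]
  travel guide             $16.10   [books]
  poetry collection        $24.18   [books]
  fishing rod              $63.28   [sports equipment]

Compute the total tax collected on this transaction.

Scented candle $12.05: all other tangible goods → 4.75% → $0.572375
Extension cord $11.53: all other tangible goods → 4.75% → $0.547675
Hardcover biography $34.92: books → 6.25% → $2.1825
Travel guide $16.10: books → 6.25% → $1.00625
Poetry collection $24.18: books → 6.25% → $1.51125
Fishing rod $63.28: sports equipment → 9.75% → $6.1698
Unrounded tax sum = $11.98985 → $11.99

$11.99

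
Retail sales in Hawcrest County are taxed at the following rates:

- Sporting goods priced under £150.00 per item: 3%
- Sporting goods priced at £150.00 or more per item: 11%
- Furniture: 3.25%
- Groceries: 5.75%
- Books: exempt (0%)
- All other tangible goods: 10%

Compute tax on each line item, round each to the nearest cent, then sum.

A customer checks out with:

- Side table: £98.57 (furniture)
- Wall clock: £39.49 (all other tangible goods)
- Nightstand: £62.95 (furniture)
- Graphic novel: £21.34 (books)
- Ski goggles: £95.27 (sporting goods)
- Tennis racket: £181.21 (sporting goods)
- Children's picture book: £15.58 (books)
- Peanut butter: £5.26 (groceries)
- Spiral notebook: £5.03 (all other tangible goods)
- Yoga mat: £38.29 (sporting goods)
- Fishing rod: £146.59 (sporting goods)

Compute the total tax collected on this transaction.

£38.34

Side table £98.57: furniture → 3.25% → £3.20
Wall clock £39.49: all other tangible goods → 10% → £3.95
Nightstand £62.95: furniture → 3.25% → £2.05
Graphic novel £21.34: books → 0% → £0.00
Ski goggles £95.27: sporting goods, under £150.00 → 3% → £2.86
Tennis racket £181.21: sporting goods, £150.00 or more → 11% → £19.93
Children's picture book £15.58: books → 0% → £0.00
Peanut butter £5.26: groceries → 5.75% → £0.30
Spiral notebook £5.03: all other tangible goods → 10% → £0.50
Yoga mat £38.29: sporting goods, under £150.00 → 3% → £1.15
Fishing rod £146.59: sporting goods, under £150.00 → 3% → £4.40
Total tax = £3.20 + £3.95 + £2.05 + £2.86 + £19.93 + £0.30 + £0.50 + £1.15 + £4.40 = £38.34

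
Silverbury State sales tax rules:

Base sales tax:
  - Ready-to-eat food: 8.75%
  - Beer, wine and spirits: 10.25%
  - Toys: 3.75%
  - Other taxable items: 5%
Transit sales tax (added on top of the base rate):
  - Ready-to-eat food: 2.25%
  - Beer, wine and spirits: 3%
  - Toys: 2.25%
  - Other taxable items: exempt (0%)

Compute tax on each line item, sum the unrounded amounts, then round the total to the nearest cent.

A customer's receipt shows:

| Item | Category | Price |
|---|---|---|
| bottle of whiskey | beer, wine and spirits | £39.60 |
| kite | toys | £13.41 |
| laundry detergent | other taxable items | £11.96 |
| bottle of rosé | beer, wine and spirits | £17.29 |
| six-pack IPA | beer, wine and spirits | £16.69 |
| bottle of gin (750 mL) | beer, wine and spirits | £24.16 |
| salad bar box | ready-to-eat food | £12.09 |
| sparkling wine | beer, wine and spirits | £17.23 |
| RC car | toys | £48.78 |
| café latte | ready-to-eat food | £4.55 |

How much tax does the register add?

£21.39

Bottle of whiskey £39.60: beer, wine and spirits → 10.25% + 3% transit = 13.25% → £5.247
Kite £13.41: toys → 3.75% + 2.25% transit = 6% → £0.8046
Laundry detergent £11.96: other taxable items → 5% + 0% transit = 5% → £0.598
Bottle of rosé £17.29: beer, wine and spirits → 10.25% + 3% transit = 13.25% → £2.290925
Six-pack IPA £16.69: beer, wine and spirits → 10.25% + 3% transit = 13.25% → £2.211425
Bottle of gin (750 mL) £24.16: beer, wine and spirits → 10.25% + 3% transit = 13.25% → £3.2012
Salad bar box £12.09: ready-to-eat food → 8.75% + 2.25% transit = 11% → £1.3299
Sparkling wine £17.23: beer, wine and spirits → 10.25% + 3% transit = 13.25% → £2.282975
RC car £48.78: toys → 3.75% + 2.25% transit = 6% → £2.9268
Café latte £4.55: ready-to-eat food → 8.75% + 2.25% transit = 11% → £0.5005
Unrounded tax sum = £21.393325 → £21.39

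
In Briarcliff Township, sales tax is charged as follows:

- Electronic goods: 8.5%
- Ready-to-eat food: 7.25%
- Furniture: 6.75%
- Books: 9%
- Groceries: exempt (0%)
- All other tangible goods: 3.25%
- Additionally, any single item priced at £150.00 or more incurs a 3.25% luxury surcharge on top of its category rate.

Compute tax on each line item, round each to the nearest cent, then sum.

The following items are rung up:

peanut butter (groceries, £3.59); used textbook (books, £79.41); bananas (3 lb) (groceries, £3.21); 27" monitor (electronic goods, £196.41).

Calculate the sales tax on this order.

£30.23

Peanut butter £3.59: groceries → 0% → £0.00
Used textbook £79.41: books → 9% → £7.15
Bananas (3 lb) £3.21: groceries → 0% → £0.00
27" monitor £196.41: electronic goods → 8.5% + 3.25% surcharge = 11.75% → £23.08
Total tax = £7.15 + £23.08 = £30.23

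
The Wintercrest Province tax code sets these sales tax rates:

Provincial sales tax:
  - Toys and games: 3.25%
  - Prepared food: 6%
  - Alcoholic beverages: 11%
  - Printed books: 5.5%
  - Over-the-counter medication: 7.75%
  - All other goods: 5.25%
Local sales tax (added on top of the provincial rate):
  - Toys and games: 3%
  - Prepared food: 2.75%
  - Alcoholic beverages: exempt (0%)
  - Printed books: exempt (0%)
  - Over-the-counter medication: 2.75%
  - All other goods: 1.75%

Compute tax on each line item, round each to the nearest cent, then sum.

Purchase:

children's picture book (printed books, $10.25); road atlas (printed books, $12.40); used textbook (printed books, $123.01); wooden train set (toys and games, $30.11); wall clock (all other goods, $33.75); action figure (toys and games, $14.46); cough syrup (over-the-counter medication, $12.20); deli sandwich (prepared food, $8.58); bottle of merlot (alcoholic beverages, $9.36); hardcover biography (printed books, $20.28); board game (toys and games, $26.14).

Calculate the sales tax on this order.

Children's picture book $10.25: printed books → 5.5% + 0% local = 5.5% → $0.56
Road atlas $12.40: printed books → 5.5% + 0% local = 5.5% → $0.68
Used textbook $123.01: printed books → 5.5% + 0% local = 5.5% → $6.77
Wooden train set $30.11: toys and games → 3.25% + 3% local = 6.25% → $1.88
Wall clock $33.75: all other goods → 5.25% + 1.75% local = 7% → $2.36
Action figure $14.46: toys and games → 3.25% + 3% local = 6.25% → $0.90
Cough syrup $12.20: over-the-counter medication → 7.75% + 2.75% local = 10.5% → $1.28
Deli sandwich $8.58: prepared food → 6% + 2.75% local = 8.75% → $0.75
Bottle of merlot $9.36: alcoholic beverages → 11% + 0% local = 11% → $1.03
Hardcover biography $20.28: printed books → 5.5% + 0% local = 5.5% → $1.12
Board game $26.14: toys and games → 3.25% + 3% local = 6.25% → $1.63
Total tax = $0.56 + $0.68 + $6.77 + $1.88 + $2.36 + $0.90 + $1.28 + $0.75 + $1.03 + $1.12 + $1.63 = $18.96

$18.96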